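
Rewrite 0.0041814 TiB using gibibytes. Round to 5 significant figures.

4.2818 GiB

1 tebibyte = 1024.00 GiB.
Then 0.0041814 × 1024.00 ≈ 4.2818 GiB.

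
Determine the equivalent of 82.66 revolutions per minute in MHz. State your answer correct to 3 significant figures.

1 revolution per minute = 1.66667 × 10^-8 MHz.
So 82.66 × 1.66667 × 10^-8 ≈ 1.38 × 10^-6 MHz.

1.38 × 10^-6 MHz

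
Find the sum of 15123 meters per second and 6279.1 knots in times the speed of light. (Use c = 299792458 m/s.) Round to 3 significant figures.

15123 m/s = 5.04449 × 10^-5 c and 6279.1 kn = 1.07749 × 10^-5 c.
5.04449 × 10^-5 + 1.07749 × 10^-5 ≈ 6.12 × 10^-5 c.

6.12 × 10^-5 times the speed of light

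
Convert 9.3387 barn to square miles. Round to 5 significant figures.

3.6057 × 10^-34 mi²

1 barn = 3.86102 × 10^-35 mi².
Thus 9.3387 × 3.86102 × 10^-35 ≈ 3.6057 × 10^-34 mi².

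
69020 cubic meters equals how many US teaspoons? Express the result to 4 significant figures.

1 cubic meter = 202884 US tsp.
69020 × 202884 ≈ 1.400 × 10^10 US tsp.

1.400 × 10^10 US tsp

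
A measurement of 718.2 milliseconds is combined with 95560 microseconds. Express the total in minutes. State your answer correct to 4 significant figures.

718.2 ms = 0.0119700 min and 95560 μs = 0.00159267 min.
0.0119700 + 0.00159267 ≈ 0.01356 min.

0.01356 min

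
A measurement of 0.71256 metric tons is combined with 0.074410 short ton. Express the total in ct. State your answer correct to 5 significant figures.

3.9003e+6 carats

0.71256 t = 3.56280e+6 ct and 0.074410 short ton = 337518 ct.
3.56280e+6 + 337518 ≈ 3.9003e+6 ct.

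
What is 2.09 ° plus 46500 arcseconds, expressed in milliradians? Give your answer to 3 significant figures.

2.09 ° = 36.4774 mrad and 46500 arcsec = 225.438 mrad.
36.4774 + 225.438 ≈ 262 mrad.

262 mrad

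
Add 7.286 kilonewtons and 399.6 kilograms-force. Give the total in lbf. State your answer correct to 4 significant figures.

2519 pounds-force

7.286 kN = 1637.96 lbf and 399.6 kgf = 880.967 lbf.
1637.96 + 880.967 ≈ 2519 lbf.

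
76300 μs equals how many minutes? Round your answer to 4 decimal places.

1 microsecond = 1.66667e-8 min.
Then 76300 × 1.66667e-8 ≈ 0.0013 min.

0.0013 minutes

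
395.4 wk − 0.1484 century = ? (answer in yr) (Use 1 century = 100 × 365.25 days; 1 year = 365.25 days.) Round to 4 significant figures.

395.4 wk = 7.57782 yr and 0.1484 century = 14.8400 yr.
7.57782 − 14.8400 ≈ -7.262 yr.

-7.262 years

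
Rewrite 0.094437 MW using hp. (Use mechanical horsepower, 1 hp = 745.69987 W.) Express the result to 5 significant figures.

1 MW = 1341.02 hp.
Then 0.094437 × 1341.02 ≈ 126.64 hp.

126.64 horsepower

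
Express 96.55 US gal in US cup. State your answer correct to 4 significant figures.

1 US gal = 16.0000 US cups.
Then 96.55 × 16.0000 ≈ 1545 US cup.

1545 US cup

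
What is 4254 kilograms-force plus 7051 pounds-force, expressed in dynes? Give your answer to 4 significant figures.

7.308 × 10^9 dynes

4254 kgf = 4.17175 × 10^9 dyn and 7051 lbf = 3.13644 × 10^9 dyn.
4.17175 × 10^9 + 3.13644 × 10^9 ≈ 7.308 × 10^9 dyn.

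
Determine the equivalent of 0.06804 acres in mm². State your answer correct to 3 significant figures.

1 acre = 4.04686e+9 square millimeters.
0.06804 × 4.04686e+9 ≈ 2.75e+8 mm².

2.75e+8 mm²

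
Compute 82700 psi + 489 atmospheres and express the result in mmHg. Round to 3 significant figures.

4.65e+6 mmHg

82700 psi = 4.27682e+6 mmHg and 489 atm = 371640 mmHg.
4.27682e+6 + 371640 ≈ 4.65e+6 mmHg.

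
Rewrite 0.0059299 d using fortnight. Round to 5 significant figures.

0.00042356 fortnights

1 day = 0.0714286 fortnights.
Then 0.0059299 × 0.0714286 ≈ 0.00042356 fortnight.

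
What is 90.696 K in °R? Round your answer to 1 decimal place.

163.3 °R

°R = K × 9/5.
Applying the formula gives 163.3 °R.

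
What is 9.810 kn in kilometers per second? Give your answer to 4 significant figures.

1 knot = 0.000514444 km/s.
9.810 × 0.000514444 ≈ 0.005047 km/s.

0.005047 kilometers per second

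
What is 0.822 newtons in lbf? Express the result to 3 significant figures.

0.185 pounds-force

1 N = 0.224809 pounds-force.
Then 0.822 × 0.224809 ≈ 0.185 lbf.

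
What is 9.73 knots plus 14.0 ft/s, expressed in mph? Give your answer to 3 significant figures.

20.7 miles per hour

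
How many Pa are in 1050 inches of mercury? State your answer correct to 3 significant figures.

1 inch of mercury = 3386.39 Pa.
Then 1050 × 3386.39 ≈ 3.56 × 10^6 Pa.

3.56 × 10^6 Pa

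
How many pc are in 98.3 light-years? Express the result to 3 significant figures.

1 light-year = 0.306601 pc.
Thus 98.3 × 0.306601 ≈ 30.1 pc.

30.1 pc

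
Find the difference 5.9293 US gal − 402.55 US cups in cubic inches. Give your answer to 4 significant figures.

-4442 in³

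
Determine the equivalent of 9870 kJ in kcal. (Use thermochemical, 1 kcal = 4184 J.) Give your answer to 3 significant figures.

2360 kcal

1 kilojoule = 0.239006 kcal.
9870 × 0.239006 ≈ 2360 kcal.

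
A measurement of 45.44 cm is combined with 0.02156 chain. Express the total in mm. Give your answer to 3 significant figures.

888 mm

45.44 cm = 454.400 mm and 0.02156 chain = 433.718 mm.
454.400 + 433.718 ≈ 888 mm.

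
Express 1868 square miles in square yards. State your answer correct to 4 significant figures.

1 mi² = 3.09760e+6 square yards.
Then 1868 × 3.09760e+6 ≈ 5.786e+9 yd².

5.786e+9 square yards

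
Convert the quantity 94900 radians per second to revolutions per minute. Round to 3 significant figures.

1 radian per second = 9.54930 revolutions per minute.
Then 94900 × 9.54930 ≈ 906000 rpm.

906000 rpm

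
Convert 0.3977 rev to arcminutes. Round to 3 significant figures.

8590 arcmin

1 revolution = 21600.0 arcmin.
Thus 0.3977 × 21600.0 ≈ 8590 arcmin.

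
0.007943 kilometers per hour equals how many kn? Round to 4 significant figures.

0.004289 knots

1 km/h = 0.539957 knots.
Thus 0.007943 × 0.539957 ≈ 0.004289 kn.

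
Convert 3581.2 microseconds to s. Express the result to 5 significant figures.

0.0035812 s

1 microsecond = 1.00000 × 10^-6 s.
So 3581.2 × 1.00000 × 10^-6 ≈ 0.0035812 s.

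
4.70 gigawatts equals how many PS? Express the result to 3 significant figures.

6.39 × 10^6 PS

1 gigawatt = 1.35962 × 10^6 metric horsepower.
Then 4.70 × 1.35962 × 10^6 ≈ 6.39 × 10^6 PS.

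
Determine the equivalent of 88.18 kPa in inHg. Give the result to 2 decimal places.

1 kPa = 0.295300 inches of mercury.
88.18 × 0.295300 ≈ 26.04 inHg.

26.04 inHg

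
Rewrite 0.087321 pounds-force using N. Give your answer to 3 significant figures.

0.388 N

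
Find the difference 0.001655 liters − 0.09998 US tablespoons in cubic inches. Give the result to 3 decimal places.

0.001655 L = 0.100994 in³ and 0.09998 US tbsp = 0.0902163 in³.
0.100994 − 0.0902163 ≈ 0.011 in³.

0.011 in³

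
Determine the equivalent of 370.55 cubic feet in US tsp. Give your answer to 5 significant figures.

2.1288 × 10^6 US tsp

1 cubic foot = 5745.04 US teaspoons.
So 370.55 × 5745.04 ≈ 2.1288 × 10^6 US tsp.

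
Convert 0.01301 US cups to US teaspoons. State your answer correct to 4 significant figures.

0.6245 US tsp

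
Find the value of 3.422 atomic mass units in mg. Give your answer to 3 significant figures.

1 atomic mass unit = 1.66054 × 10^-21 mg.
Then 3.422 × 1.66054 × 10^-21 ≈ 5.68 × 10^-21 mg.

5.68 × 10^-21 milligrams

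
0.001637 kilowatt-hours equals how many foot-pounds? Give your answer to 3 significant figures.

4350 ft·lbf

1 kWh = 2.65522 × 10^6 ft·lbf.
Then 0.001637 × 2.65522 × 10^6 ≈ 4350 ft·lbf.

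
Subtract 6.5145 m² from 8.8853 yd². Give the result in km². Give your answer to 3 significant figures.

8.8853 yd² = 7.42924 × 10^-6 km² and 6.5145 m² = 6.51450 × 10^-6 km².
7.42924 × 10^-6 − 6.51450 × 10^-6 ≈ 9.15 × 10^-7 km².

9.15 × 10^-7 square kilometers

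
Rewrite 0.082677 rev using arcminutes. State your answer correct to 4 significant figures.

1 revolution = 21600.0 arcmin.
So 0.082677 × 21600.0 ≈ 1786 arcmin.

1786 arcmin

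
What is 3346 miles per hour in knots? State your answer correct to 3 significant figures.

1 mph = 0.868976 kn.
3346 × 0.868976 ≈ 2910 kn.

2910 kn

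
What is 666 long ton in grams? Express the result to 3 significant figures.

6.77e+8 grams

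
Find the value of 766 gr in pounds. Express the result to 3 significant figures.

0.109 lb

1 gr = 0.000142857 lb.
766 × 0.000142857 ≈ 0.109 lb.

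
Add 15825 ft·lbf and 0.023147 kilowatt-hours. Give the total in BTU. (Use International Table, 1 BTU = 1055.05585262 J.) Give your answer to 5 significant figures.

99.317 BTU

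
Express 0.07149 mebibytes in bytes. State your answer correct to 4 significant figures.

1 MiB = 1.04858 × 10^6 B.
0.07149 × 1.04858 × 10^6 ≈ 74960 B.

74960 B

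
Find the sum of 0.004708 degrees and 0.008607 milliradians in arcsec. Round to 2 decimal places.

18.72 arcsec

0.004708 ° = 16.9488 arcsec and 0.008607 mrad = 1.77532 arcsec.
16.9488 + 1.77532 ≈ 18.72 arcsec.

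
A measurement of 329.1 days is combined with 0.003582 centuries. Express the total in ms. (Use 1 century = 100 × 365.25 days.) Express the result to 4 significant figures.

3.974e+10 milliseconds

329.1 d = 2.84342e+10 ms and 0.003582 century = 1.13039e+10 ms.
2.84342e+10 + 1.13039e+10 ≈ 3.974e+10 ms.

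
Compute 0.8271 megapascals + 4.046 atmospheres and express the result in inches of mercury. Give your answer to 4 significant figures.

365.3 inches of mercury

0.8271 MPa = 244.242 inHg and 4.046 atm = 121.061 inHg.
244.242 + 121.061 ≈ 365.3 inHg.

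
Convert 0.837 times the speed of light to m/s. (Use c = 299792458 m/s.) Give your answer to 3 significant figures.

2.51e+8 meters per second

1 speed of light = 2.99792e+8 m/s.
0.837 × 2.99792e+8 ≈ 2.51e+8 m/s.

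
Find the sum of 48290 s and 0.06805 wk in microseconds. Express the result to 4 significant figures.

8.945e+10 μs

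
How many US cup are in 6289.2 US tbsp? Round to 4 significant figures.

393.1 US cups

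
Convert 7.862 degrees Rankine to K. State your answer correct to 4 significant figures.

4.368 kelvins

°R = K × 9/5.
Applying the formula gives 4.368 K.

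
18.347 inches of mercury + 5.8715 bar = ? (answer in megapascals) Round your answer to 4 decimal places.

0.6493 megapascals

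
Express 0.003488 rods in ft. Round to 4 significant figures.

0.05755 ft

1 rod = 16.5000 ft.
Then 0.003488 × 16.5000 ≈ 0.05755 ft.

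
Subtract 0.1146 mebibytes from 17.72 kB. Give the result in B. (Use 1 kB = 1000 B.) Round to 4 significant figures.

17.72 kB = 17720.0 B and 0.1146 MiB = 120167 B.
17720.0 − 120167 ≈ -102400 B.

-102400 B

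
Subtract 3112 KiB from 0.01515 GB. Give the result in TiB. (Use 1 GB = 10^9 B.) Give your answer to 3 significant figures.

0.01515 GB = 1.37788e-5 TiB and 3112 KiB = 2.89828e-6 TiB.
1.37788e-5 − 2.89828e-6 ≈ 1.09e-5 TiB.

1.09e-5 TiB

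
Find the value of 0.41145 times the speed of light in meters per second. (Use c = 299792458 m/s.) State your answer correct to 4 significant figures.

1.233 × 10^8 m/s

1 c = 2.99792 × 10^8 m/s.
0.41145 × 2.99792 × 10^8 ≈ 1.233 × 10^8 m/s.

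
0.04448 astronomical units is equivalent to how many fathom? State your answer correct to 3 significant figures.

1 au = 8.18011e+10 fathom.
So 0.04448 × 8.18011e+10 ≈ 3.64e+9 fathom.

3.64e+9 fathoms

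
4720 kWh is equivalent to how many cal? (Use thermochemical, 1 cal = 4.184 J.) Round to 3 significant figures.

4.06 × 10^9 cal

1 kilowatt-hour = 860421 cal.
4720 × 860421 ≈ 4.06 × 10^9 cal.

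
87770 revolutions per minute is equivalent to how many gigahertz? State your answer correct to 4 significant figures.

1.463 × 10^-6 GHz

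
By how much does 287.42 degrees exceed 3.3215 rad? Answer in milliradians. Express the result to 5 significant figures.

1694.9 mrad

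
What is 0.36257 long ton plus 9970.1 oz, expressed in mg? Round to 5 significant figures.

6.5104e+8 mg

0.36257 long ton = 3.68388e+8 mg and 9970.1 oz = 2.82648e+8 mg.
3.68388e+8 + 2.82648e+8 ≈ 6.5104e+8 mg.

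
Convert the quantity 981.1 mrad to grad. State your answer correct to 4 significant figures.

1 milliradian = 0.0636620 grad.
Then 981.1 × 0.0636620 ≈ 62.46 grad.

62.46 gradians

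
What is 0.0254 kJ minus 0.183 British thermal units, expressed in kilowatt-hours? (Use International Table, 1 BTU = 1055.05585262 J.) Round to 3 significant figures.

-4.66 × 10^-5 kilowatt-hours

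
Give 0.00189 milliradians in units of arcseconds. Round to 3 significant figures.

1 milliradian = 206.265 arcseconds.
So 0.00189 × 206.265 ≈ 0.390 arcsec.

0.390 arcseconds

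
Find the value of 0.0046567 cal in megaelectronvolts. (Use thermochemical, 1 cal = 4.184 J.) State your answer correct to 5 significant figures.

1.2161 × 10^11 MeV

1 calorie = 2.61145 × 10^13 MeV.
So 0.0046567 × 2.61145 × 10^13 ≈ 1.2161 × 10^11 MeV.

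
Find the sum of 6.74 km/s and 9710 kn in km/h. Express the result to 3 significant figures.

42200 km/h

6.74 km/s = 24264.0 km/h and 9710 kn = 17982.9 km/h.
24264.0 + 17982.9 ≈ 42200 km/h.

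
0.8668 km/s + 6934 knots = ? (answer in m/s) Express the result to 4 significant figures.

4434 m/s

0.8668 km/s = 866.800 m/s and 6934 kn = 3567.16 m/s.
866.800 + 3567.16 ≈ 4434 m/s.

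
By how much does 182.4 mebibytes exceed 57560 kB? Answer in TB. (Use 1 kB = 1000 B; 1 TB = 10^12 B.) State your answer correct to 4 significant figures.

0.0001337 TB

182.4 MiB = 0.000191260 TB and 57560 kB = 5.75600e-5 TB.
0.000191260 − 5.75600e-5 ≈ 0.0001337 TB.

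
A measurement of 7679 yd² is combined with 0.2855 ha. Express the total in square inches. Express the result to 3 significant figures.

7679 yd² = 9.95198 × 10^6 in² and 0.2855 ha = 4.42526 × 10^6 in².
9.95198 × 10^6 + 4.42526 × 10^6 ≈ 1.44 × 10^7 in².

1.44 × 10^7 in²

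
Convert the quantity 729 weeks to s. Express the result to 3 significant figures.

4.41 × 10^8 s

1 week = 604800 seconds.
Thus 729 × 604800 ≈ 4.41 × 10^8 s.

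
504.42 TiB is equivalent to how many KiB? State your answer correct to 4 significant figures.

5.416e+11 kibibytes

1 TiB = 1.07374e+9 KiB.
Thus 504.42 × 1.07374e+9 ≈ 5.416e+11 KiB.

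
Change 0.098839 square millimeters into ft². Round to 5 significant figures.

1.0639 × 10^-6 square feet

1 square millimeter = 1.07639 × 10^-5 square feet.
0.098839 × 1.07639 × 10^-5 ≈ 1.0639 × 10^-6 ft².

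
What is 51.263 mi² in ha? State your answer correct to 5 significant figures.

1 square mile = 258.999 ha.
So 51.263 × 258.999 ≈ 13277 ha.

13277 hectares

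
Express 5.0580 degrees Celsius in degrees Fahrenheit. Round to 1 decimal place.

41.1 degrees Fahrenheit

°C = (°F − 32) × 5/9.
Applying the formula gives 41.1 °F.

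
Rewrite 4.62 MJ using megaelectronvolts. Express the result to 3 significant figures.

1 megajoule = 6.24151e+18 MeV.
4.62 × 6.24151e+18 ≈ 2.88e+19 MeV.

2.88e+19 MeV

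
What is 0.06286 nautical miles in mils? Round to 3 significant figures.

4.58 × 10^6 mil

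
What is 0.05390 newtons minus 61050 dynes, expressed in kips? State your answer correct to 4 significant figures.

0.05390 N = 1.21172 × 10^-5 kip and 61050 dyn = 0.000137246 kip.
1.21172 × 10^-5 − 0.000137246 ≈ -0.0001251 kip.

-0.0001251 kip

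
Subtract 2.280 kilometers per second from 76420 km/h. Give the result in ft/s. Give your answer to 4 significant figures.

76420 km/h = 69644.9 ft/s and 2.280 km/s = 7480.31 ft/s.
69644.9 − 7480.31 ≈ 62160 ft/s.

62160 ft/s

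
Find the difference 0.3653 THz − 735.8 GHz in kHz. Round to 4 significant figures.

-3.705 × 10^8 kHz

0.3653 THz = 3.65300 × 10^8 kHz and 735.8 GHz = 7.35800 × 10^8 kHz.
3.65300 × 10^8 − 7.35800 × 10^8 ≈ -3.705 × 10^8 kHz.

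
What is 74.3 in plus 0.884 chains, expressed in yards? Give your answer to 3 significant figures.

21.5 yards

74.3 in = 2.06389 yd and 0.884 chain = 19.4480 yd.
2.06389 + 19.4480 ≈ 21.5 yd.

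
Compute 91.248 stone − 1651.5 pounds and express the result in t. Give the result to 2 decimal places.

91.248 st = 0.579452 t and 1651.5 lb = 0.749108 t.
0.579452 − 0.749108 ≈ -0.17 t.

-0.17 t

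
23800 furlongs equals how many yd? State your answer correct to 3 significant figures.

1 furlong = 220.000 yd.
23800 × 220.000 ≈ 5.24e+6 yd.

5.24e+6 yd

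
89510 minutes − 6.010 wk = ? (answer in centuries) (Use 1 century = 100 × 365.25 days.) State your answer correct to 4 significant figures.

0.0005500 century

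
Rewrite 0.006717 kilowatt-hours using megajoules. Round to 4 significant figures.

0.02418 megajoules

1 kilowatt-hour = 3.60000 megajoules.
So 0.006717 × 3.60000 ≈ 0.02418 MJ.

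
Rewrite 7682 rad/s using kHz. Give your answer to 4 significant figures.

1 rad/s = 0.000159155 kilohertz.
7682 × 0.000159155 ≈ 1.223 kHz.

1.223 kHz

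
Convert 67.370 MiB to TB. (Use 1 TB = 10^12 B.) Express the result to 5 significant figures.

7.0643e-5 TB

1 mebibyte = 1.04858e-6 terabytes.
67.370 × 1.04858e-6 ≈ 7.0643e-5 TB.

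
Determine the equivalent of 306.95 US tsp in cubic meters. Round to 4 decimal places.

0.0015 m³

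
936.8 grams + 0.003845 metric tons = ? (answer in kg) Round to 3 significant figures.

4.78 kg

936.8 g = 0.936800 kg and 0.003845 t = 3.84500 kg.
0.936800 + 3.84500 ≈ 4.78 kg.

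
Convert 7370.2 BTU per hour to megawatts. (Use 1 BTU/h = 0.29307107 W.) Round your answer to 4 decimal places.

0.0022 megawatts

1 BTU/h = 2.93071 × 10^-7 MW.
Thus 7370.2 × 2.93071 × 10^-7 ≈ 0.0022 MW.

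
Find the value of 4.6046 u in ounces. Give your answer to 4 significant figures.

2.697 × 10^-25 ounces

1 u = 5.85738 × 10^-26 oz.
So 4.6046 × 5.85738 × 10^-26 ≈ 2.697 × 10^-25 oz.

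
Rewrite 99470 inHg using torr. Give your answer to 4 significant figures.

2.527 × 10^6 torr

1 inHg = 25.4000 torr.
99470 × 25.4000 ≈ 2.527 × 10^6 torr.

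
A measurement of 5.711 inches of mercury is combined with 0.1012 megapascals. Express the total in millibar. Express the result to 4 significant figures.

1205 mbar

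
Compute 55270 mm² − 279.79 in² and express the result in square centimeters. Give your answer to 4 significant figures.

-1252 cm²

55270 mm² = 552.700 cm² and 279.79 in² = 1805.09 cm².
552.700 − 1805.09 ≈ -1252 cm².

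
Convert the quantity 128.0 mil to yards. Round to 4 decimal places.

0.0036 yards

1 mil = 2.77778e-5 yards.
128.0 × 2.77778e-5 ≈ 0.0036 yd.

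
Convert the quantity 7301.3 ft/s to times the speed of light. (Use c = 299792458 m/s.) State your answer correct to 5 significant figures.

7.4233e-6 c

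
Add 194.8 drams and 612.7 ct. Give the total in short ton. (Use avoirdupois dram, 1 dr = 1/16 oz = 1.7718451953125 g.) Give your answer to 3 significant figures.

194.8 dr = 0.000380469 short ton and 612.7 ct = 0.000135077 short ton.
0.000380469 + 0.000135077 ≈ 0.000516 short ton.

0.000516 short ton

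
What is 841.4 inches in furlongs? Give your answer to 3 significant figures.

1 inch = 0.000126263 furlongs.
841.4 × 0.000126263 ≈ 0.106 furlong.

0.106 furlongs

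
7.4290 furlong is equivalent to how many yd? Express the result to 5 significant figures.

1 furlong = 220.000 yards.
Then 7.4290 × 220.000 ≈ 1634.4 yd.

1634.4 yd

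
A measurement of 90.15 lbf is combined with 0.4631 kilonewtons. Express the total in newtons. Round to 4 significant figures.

864.1 newtons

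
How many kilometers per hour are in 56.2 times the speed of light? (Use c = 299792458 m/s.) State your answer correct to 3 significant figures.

6.07e+10 km/h

1 speed of light = 1.07925e+9 km/h.
Then 56.2 × 1.07925e+9 ≈ 6.07e+10 km/h.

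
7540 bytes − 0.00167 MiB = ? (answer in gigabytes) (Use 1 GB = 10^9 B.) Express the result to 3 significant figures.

5.79 × 10^-6 GB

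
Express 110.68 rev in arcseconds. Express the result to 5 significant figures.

1.4344 × 10^8 arcsec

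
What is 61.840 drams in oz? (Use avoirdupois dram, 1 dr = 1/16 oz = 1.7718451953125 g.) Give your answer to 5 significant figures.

3.8650 ounces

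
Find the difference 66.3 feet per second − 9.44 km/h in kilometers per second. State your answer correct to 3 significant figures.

0.0176 kilometers per second

66.3 ft/s = 0.0202082 km/s and 9.44 km/h = 0.00262222 km/s.
0.0202082 − 0.00262222 ≈ 0.0176 km/s.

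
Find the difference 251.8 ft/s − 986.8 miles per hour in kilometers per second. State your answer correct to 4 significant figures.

251.8 ft/s = 0.0767486 km/s and 986.8 mph = 0.441139 km/s.
0.0767486 − 0.441139 ≈ -0.3644 km/s.

-0.3644 kilometers per second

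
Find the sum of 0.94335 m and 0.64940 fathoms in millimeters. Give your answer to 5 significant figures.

0.94335 m = 943.350 mm and 0.64940 fathom = 1187.62 mm.
943.350 + 1187.62 ≈ 2131.0 mm.

2131.0 mm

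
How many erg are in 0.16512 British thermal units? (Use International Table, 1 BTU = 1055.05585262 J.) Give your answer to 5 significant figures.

1.7421e+9 erg

1 BTU = 1.05506e+10 erg.
Then 0.16512 × 1.05506e+10 ≈ 1.7421e+9 erg.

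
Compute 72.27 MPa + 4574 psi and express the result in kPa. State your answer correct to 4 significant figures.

103800 kPa

72.27 MPa = 72270.0 kPa and 4574 psi = 31536.6 kPa.
72270.0 + 31536.6 ≈ 103800 kPa.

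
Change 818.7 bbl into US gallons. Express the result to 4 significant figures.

34390 US gallons

1 bbl = 42.0000 US gal.
818.7 × 42.0000 ≈ 34390 US gal.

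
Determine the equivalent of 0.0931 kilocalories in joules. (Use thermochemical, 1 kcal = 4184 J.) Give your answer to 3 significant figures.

390 joules

1 kilocalorie = 4184.00 joules.
Then 0.0931 × 4184.00 ≈ 390 J.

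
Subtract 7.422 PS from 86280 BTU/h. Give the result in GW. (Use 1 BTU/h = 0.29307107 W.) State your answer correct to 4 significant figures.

1.983 × 10^-5 gigawatts

86280 BTU/h = 2.52862 × 10^-5 GW and 7.422 PS = 5.45887 × 10^-6 GW.
2.52862 × 10^-5 − 5.45887 × 10^-6 ≈ 1.983 × 10^-5 GW.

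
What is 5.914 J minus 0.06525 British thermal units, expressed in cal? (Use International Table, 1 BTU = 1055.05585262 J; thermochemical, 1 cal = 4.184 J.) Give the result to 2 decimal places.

-15.04 cal

5.914 J = 1.41348 cal and 0.06525 BTU = 16.4537 cal.
1.41348 − 16.4537 ≈ -15.04 cal.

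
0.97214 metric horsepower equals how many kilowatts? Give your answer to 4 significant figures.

0.7150 kW

1 PS = 0.735499 kilowatts.
0.97214 × 0.735499 ≈ 0.7150 kW.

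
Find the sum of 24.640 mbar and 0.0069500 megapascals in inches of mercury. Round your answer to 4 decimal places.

24.640 mbar = 0.7276188 inHg and 0.0069500 MPa = 2.052334 inHg.
0.7276188 + 2.052334 ≈ 2.7800 inHg.

2.7800 inches of mercury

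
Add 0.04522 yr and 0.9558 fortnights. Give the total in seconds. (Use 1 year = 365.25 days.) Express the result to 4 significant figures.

2.583e+6 seconds

0.04522 yr = 1.42703e+6 s and 0.9558 fortnight = 1.15614e+6 s.
1.42703e+6 + 1.15614e+6 ≈ 2.583e+6 s.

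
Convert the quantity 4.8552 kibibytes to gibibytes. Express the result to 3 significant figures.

1 KiB = 9.53674e-7 gibibytes.
So 4.8552 × 9.53674e-7 ≈ 4.63e-6 GiB.

4.63e-6 GiB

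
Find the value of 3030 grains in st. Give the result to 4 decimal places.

0.0309 st

1 grain = 1.02041e-5 st.
Thus 3030 × 1.02041e-5 ≈ 0.0309 st.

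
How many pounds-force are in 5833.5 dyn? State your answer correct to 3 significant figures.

1 dyn = 2.24809e-6 pounds-force.
So 5833.5 × 2.24809e-6 ≈ 0.0131 lbf.

0.0131 lbf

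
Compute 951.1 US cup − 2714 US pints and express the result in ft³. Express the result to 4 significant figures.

951.1 US cup = 7.94647 ft³ and 2714 US pt = 45.3511 ft³.
7.94647 − 45.3511 ≈ -37.40 ft³.

-37.40 cubic feet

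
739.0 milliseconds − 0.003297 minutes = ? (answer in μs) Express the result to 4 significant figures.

739.0 ms = 739000 μs and 0.003297 min = 197820 μs.
739000 − 197820 ≈ 541200 μs.

541200 μs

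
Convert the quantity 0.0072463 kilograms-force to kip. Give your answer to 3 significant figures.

1 kgf = 0.00220462 kip.
Then 0.0072463 × 0.00220462 ≈ 1.60 × 10^-5 kip.

1.60 × 10^-5 kips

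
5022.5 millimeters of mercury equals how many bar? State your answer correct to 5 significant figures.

6.6961 bar

1 mmHg = 0.00133322 bar.
Thus 5022.5 × 0.00133322 ≈ 6.6961 bar.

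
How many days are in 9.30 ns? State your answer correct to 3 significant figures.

1 ns = 1.15741e-14 days.
Then 9.30 × 1.15741e-14 ≈ 1.08e-13 d.

1.08e-13 d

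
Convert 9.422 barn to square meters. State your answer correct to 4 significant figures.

9.422e-28 square meters

1 barn = 1.00000e-28 m².
9.422 × 1.00000e-28 ≈ 9.422e-28 m².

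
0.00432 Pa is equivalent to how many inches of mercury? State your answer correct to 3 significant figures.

1 Pa = 0.000295300 inches of mercury.
Thus 0.00432 × 0.000295300 ≈ 1.28 × 10^-6 inHg.

1.28 × 10^-6 inches of mercury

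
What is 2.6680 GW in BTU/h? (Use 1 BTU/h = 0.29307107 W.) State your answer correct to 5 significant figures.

9.1036 × 10^9 BTU per hour

1 gigawatt = 3.41214 × 10^9 BTU per hour.
Thus 2.6680 × 3.41214 × 10^9 ≈ 9.1036 × 10^9 BTU/h.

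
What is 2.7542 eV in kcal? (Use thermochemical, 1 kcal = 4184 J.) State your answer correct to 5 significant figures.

1.0547 × 10^-22 kcal

1 eV = 3.82929 × 10^-23 kilocalories.
Then 2.7542 × 3.82929 × 10^-23 ≈ 1.0547 × 10^-22 kcal.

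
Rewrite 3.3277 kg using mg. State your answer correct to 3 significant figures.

1 kg = 1.00000 × 10^6 mg.
Thus 3.3277 × 1.00000 × 10^6 ≈ 3.33 × 10^6 mg.

3.33 × 10^6 mg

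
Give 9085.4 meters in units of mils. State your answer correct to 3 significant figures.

3.58e+8 mils

1 m = 39370.1 mil.
Thus 9085.4 × 39370.1 ≈ 3.58e+8 mil.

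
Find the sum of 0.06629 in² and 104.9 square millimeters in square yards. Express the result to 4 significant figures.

0.0001766 square yards

0.06629 in² = 5.11497e-5 yd² and 104.9 mm² = 0.000125459 yd².
5.11497e-5 + 0.000125459 ≈ 0.0001766 yd².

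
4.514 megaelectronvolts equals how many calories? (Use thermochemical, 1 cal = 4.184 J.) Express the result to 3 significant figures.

1 MeV = 3.82929 × 10^-14 cal.
So 4.514 × 3.82929 × 10^-14 ≈ 1.73 × 10^-13 cal.

1.73 × 10^-13 calories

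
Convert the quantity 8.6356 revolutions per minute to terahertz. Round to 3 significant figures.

1 revolution per minute = 1.66667 × 10^-14 THz.
8.6356 × 1.66667 × 10^-14 ≈ 1.44 × 10^-13 THz.

1.44 × 10^-13 THz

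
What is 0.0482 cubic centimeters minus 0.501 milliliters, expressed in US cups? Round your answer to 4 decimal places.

-0.0019 US cup

0.0482 cm³ = 0.000203729 US cup and 0.501 mL = 0.00211760 US cup.
0.000203729 − 0.00211760 ≈ -0.0019 US cup.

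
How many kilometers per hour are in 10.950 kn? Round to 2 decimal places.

20.28 km/h

1 kn = 1.85200 kilometers per hour.
Then 10.950 × 1.85200 ≈ 20.28 km/h.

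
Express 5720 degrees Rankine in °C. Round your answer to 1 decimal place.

2904.6 °C

°R = (°C + 273.15) × 9/5.
Applying the formula gives 2904.6 °C.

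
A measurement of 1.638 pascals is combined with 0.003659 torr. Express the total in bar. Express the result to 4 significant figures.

1.638 Pa = 1.63800 × 10^-5 bar and 0.003659 torr = 4.87827 × 10^-6 bar.
1.63800 × 10^-5 + 4.87827 × 10^-6 ≈ 2.126 × 10^-5 bar.

2.126 × 10^-5 bar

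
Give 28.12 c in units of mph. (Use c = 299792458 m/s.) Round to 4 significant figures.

1.886 × 10^10 miles per hour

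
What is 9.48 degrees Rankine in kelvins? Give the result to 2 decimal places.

°R = K × 9/5.
Applying the formula gives 5.27 K.

5.27 kelvins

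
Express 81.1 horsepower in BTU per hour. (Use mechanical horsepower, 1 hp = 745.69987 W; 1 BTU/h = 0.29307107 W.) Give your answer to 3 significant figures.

206000 BTU per hour

1 hp = 2544.43 BTU/h.
So 81.1 × 2544.43 ≈ 206000 BTU/h.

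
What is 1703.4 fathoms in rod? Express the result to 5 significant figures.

619.42 rod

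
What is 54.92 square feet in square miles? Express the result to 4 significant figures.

1.970 × 10^-6 square miles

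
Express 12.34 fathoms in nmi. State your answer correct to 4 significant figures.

0.01219 nmi

1 fathom = 0.000987473 nmi.
So 12.34 × 0.000987473 ≈ 0.01219 nmi.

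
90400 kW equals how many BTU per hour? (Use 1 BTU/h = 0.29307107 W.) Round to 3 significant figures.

3.08 × 10^8 BTU per hour

1 kilowatt = 3412.14 BTU per hour.
Thus 90400 × 3412.14 ≈ 3.08 × 10^8 BTU/h.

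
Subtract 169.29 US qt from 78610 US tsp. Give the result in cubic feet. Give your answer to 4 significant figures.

8.025 ft³

78610 US tsp = 13.6831 ft³ and 169.29 US qt = 5.65770 ft³.
13.6831 − 5.65770 ≈ 8.025 ft³.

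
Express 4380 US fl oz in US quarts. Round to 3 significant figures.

1 US fl oz = 0.0312500 US quarts.
4380 × 0.0312500 ≈ 137 US qt.

137 US qt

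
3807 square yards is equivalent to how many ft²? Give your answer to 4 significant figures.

34260 ft²

1 square yard = 9.00000 ft².
Thus 3807 × 9.00000 ≈ 34260 ft².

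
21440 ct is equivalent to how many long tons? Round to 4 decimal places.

0.0042 long ton

1 carat = 1.96841e-7 long tons.
Thus 21440 × 1.96841e-7 ≈ 0.0042 long ton.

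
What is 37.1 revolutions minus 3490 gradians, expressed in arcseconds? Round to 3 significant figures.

37.1 rev = 4.80816e+7 arcsec and 3490 grad = 1.13076e+7 arcsec.
4.80816e+7 − 1.13076e+7 ≈ 3.68e+7 arcsec.

3.68e+7 arcseconds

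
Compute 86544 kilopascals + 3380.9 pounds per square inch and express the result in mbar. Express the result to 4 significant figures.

86544 kPa = 865440 mbar and 3380.9 psi = 233105 mbar.
865440 + 233105 ≈ 1.099e+6 mbar.

1.099e+6 mbar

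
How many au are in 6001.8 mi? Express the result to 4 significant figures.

6.457e-5 au

1 mi = 1.07578e-8 astronomical units.
Thus 6001.8 × 1.07578e-8 ≈ 6.457e-5 au.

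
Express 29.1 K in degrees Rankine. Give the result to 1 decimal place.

52.4 °R

°R = K × 9/5.
Applying the formula gives 52.4 °R.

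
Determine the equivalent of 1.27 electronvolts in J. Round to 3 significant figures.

1 eV = 1.60218 × 10^-19 J.
So 1.27 × 1.60218 × 10^-19 ≈ 2.03 × 10^-19 J.

2.03 × 10^-19 J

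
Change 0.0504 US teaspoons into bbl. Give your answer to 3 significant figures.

1 US teaspoon = 3.10020e-5 bbl.
Thus 0.0504 × 3.10020e-5 ≈ 1.56e-6 bbl.

1.56e-6 bbl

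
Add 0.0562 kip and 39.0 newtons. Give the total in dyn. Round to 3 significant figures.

0.0562 kip = 2.49990e+7 dyn and 39.0 N = 3.90000e+6 dyn.
2.49990e+7 + 3.90000e+6 ≈ 2.89e+7 dyn.

2.89e+7 dynes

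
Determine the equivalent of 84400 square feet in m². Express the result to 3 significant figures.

1 ft² = 0.0929030 m².
So 84400 × 0.0929030 ≈ 7840 m².

7840 m²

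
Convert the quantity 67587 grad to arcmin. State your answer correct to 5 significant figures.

3.6497e+6 arcmin

1 grad = 54.0000 arcmin.
So 67587 × 54.0000 ≈ 3.6497e+6 arcmin.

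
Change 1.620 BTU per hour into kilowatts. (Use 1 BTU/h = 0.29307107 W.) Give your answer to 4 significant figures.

0.0004748 kW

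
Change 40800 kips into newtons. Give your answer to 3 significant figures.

1 kip = 4448.22 newtons.
So 40800 × 4448.22 ≈ 1.81 × 10^8 N.

1.81 × 10^8 newtons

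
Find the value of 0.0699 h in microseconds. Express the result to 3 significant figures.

1 hour = 3.60000e+9 microseconds.
Thus 0.0699 × 3.60000e+9 ≈ 2.52e+8 μs.

2.52e+8 μs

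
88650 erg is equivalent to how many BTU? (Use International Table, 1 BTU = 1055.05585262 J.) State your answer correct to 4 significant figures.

1 erg = 9.47817 × 10^-11 British thermal units.
So 88650 × 9.47817 × 10^-11 ≈ 8.402 × 10^-6 BTU.

8.402 × 10^-6 BTU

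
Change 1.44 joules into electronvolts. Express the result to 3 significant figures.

1 joule = 6.24151e+18 eV.
So 1.44 × 6.24151e+18 ≈ 8.99e+18 eV.

8.99e+18 eV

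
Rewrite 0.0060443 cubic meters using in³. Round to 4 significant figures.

368.8 cubic inches

1 cubic meter = 61023.7 in³.
Then 0.0060443 × 61023.7 ≈ 368.8 in³.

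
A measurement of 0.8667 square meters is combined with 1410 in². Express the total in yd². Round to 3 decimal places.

0.8667 m² = 1.03656 yd² and 1410 in² = 1.08796 yd².
1.03656 + 1.08796 ≈ 2.125 yd².

2.125 yd²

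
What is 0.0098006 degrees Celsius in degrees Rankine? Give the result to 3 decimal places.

°R = (°C + 273.15) × 9/5.
Applying the formula gives 491.688 °R.

491.688 °R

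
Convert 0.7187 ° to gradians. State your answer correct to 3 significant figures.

0.799 gradians

1 ° = 1.11111 grad.
0.7187 × 1.11111 ≈ 0.799 grad.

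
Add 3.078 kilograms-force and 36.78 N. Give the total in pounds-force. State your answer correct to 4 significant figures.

15.05 lbf

3.078 kgf = 6.78583 lbf and 36.78 N = 8.26847 lbf.
6.78583 + 8.26847 ≈ 15.05 lbf.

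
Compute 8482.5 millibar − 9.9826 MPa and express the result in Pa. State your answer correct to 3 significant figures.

8482.5 mbar = 848250 Pa and 9.9826 MPa = 9.98260e+6 Pa.
848250 − 9.98260e+6 ≈ -9.13e+6 Pa.

-9.13e+6 Pa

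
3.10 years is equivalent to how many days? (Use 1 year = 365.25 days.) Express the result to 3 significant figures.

1 yr = 365.250 d.
3.10 × 365.250 ≈ 1130 d.

1130 days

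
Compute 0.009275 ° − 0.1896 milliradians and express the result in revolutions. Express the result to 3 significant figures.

0.009275 ° = 2.57639 × 10^-5 rev and 0.1896 mrad = 3.01758 × 10^-5 rev.
2.57639 × 10^-5 − 3.01758 × 10^-5 ≈ -4.41 × 10^-6 rev.

-4.41 × 10^-6 revolutions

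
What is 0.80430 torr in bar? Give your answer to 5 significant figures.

0.0010723 bar

1 torr = 0.00133322 bar.
Then 0.80430 × 0.00133322 ≈ 0.0010723 bar.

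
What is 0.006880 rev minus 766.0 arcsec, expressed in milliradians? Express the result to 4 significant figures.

0.006880 rev = 43.2283 mrad and 766.0 arcsec = 3.71367 mrad.
43.2283 − 3.71367 ≈ 39.51 mrad.

39.51 milliradians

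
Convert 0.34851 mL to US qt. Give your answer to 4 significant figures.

0.0003683 US quarts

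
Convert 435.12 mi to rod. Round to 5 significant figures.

139240 rod

1 mile = 320.000 rod.
Then 435.12 × 320.000 ≈ 139240 rod.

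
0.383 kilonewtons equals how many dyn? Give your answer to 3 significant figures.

1 kilonewton = 1.00000e+8 dyn.
So 0.383 × 1.00000e+8 ≈ 3.83e+7 dyn.

3.83e+7 dyn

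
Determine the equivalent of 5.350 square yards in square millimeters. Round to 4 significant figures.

1 yd² = 836127 mm².
So 5.350 × 836127 ≈ 4.473 × 10^6 mm².

4.473 × 10^6 square millimeters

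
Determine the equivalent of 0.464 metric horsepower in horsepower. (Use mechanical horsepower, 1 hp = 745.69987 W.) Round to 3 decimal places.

0.458 hp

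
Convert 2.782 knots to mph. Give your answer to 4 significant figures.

3.201 mph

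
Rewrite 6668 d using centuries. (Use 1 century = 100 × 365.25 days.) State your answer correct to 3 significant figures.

0.183 century

1 d = 2.73785e-5 centuries.
Then 6668 × 2.73785e-5 ≈ 0.183 century.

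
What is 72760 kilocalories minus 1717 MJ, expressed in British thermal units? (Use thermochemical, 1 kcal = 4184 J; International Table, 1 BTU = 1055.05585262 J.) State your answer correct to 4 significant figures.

-1.339e+6 BTU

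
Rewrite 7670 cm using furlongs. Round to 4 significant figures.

0.3813 furlongs

1 centimeter = 4.97097e-5 furlongs.
Thus 7670 × 4.97097e-5 ≈ 0.3813 furlong.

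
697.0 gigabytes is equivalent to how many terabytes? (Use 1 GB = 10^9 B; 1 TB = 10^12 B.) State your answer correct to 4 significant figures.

0.6970 TB

1 GB = 0.00100000 TB.
Thus 697.0 × 0.00100000 ≈ 0.6970 TB.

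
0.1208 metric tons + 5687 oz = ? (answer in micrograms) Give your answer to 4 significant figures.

0.1208 t = 1.20800 × 10^11 μg and 5687 oz = 1.61224 × 10^11 μg.
1.20800 × 10^11 + 1.61224 × 10^11 ≈ 2.820 × 10^11 μg.

2.820 × 10^11 micrograms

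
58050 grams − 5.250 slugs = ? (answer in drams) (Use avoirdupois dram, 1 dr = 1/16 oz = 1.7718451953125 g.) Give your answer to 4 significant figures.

58050 g = 32762.5 dr and 5.250 slug = 43241.9 dr.
32762.5 − 43241.9 ≈ -10480 dr.

-10480 dr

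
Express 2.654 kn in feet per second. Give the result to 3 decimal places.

4.479 ft/s

1 kn = 1.68781 ft/s.
2.654 × 1.68781 ≈ 4.479 ft/s.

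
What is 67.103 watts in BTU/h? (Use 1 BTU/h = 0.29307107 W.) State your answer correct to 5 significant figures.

1 W = 3.41214 BTU/h.
Thus 67.103 × 3.41214 ≈ 228.96 BTU/h.

228.96 BTU/h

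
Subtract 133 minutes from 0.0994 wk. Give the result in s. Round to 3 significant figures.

52100 seconds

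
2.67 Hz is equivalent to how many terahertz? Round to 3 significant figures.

2.67 × 10^-12 terahertz

1 hertz = 1.00000 × 10^-12 THz.
So 2.67 × 1.00000 × 10^-12 ≈ 2.67 × 10^-12 THz.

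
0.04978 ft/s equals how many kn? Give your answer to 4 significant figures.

0.02949 kn

1 ft/s = 0.592484 kn.
0.04978 × 0.592484 ≈ 0.02949 kn.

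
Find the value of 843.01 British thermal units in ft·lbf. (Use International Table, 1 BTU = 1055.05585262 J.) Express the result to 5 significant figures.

656000 ft·lbf

1 BTU = 778.169 ft·lbf.
843.01 × 778.169 ≈ 656000 ft·lbf.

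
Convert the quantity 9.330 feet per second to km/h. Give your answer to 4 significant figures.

1 ft/s = 1.09728 kilometers per hour.
So 9.330 × 1.09728 ≈ 10.24 km/h.

10.24 km/h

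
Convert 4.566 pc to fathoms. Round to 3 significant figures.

1 parsec = 1.68727 × 10^16 fathoms.
Thus 4.566 × 1.68727 × 10^16 ≈ 7.70 × 10^16 fathom.

7.70 × 10^16 fathoms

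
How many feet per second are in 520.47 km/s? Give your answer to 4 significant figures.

1.708 × 10^6 feet per second

1 kilometer per second = 3280.84 ft/s.
520.47 × 3280.84 ≈ 1.708 × 10^6 ft/s.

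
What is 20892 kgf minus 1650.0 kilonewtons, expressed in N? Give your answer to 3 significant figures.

20892 kgf = 204881 N and 1650.0 kN = 1.65000 × 10^6 N.
204881 − 1.65000 × 10^6 ≈ -1.45 × 10^6 N.

-1.45 × 10^6 newtons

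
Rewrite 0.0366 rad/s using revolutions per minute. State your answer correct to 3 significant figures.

0.350 revolutions per minute

1 rad/s = 9.54930 revolutions per minute.
Thus 0.0366 × 9.54930 ≈ 0.350 rpm.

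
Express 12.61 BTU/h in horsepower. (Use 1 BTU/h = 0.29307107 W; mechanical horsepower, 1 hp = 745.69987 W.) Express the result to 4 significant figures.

0.004956 hp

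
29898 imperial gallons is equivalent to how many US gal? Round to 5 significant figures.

1 imp gal = 1.20095 US gallons.
29898 × 1.20095 ≈ 35906 US gal.

35906 US gal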